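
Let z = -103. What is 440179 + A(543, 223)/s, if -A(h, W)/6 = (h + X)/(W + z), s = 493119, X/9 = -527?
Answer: 72353542837/164373 ≈ 4.4018e+5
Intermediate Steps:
X = -4743 (X = 9*(-527) = -4743)
A(h, W) = -6*(-4743 + h)/(-103 + W) (A(h, W) = -6*(h - 4743)/(W - 103) = -6*(-4743 + h)/(-103 + W))
440179 + A(543, 223)/s = 440179 + (6*(4743 - 1*543)/(-103 + 223))/493119 = 440179 + (6*(4743 - 543)/120)*(1/493119) = 440179 + (6*(1/120)*4200)*(1/493119) = 440179 + 210*(1/493119) = 440179 + 70/164373 = 72353542837/164373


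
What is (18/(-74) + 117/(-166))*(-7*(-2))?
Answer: -40761/3071 ≈ -13.273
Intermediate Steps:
(18/(-74) + 117/(-166))*(-7*(-2)) = (18*(-1/74) + 117*(-1/166))*14 = (-9/37 - 117/166)*14 = -5823/6142*14 = -40761/3071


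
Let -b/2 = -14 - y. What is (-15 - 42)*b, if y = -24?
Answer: 1140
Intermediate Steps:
b = -20 (b = -2*(-14 - 1*(-24)) = -2*(-14 + 24) = -2*10 = -20)
(-15 - 42)*b = (-15 - 42)*(-20) = -57*(-20) = 1140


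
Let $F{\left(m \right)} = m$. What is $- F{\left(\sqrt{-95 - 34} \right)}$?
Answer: $- i \sqrt{129} \approx - 11.358 i$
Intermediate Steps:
$- F{\left(\sqrt{-95 - 34} \right)} = - \sqrt{-95 - 34} = - \sqrt{-129} = - i \sqrt{129}$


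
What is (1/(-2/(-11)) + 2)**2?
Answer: 225/4 ≈ 56.250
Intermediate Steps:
(1/(-2/(-11)) + 2)**2 = (1/(-2*(-1/11)) + 2)**2 = (1/(2/11) + 2)**2 = (11/2 + 2)**2 = (15/2)**2 = 225/4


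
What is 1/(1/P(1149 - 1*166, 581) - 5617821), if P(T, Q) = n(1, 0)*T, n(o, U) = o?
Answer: -983/5522318042 ≈ -1.7800e-7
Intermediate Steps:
P(T, Q) = T (P(T, Q) = 1*T = T)
1/(1/P(1149 - 1*166, 581) - 5617821) = 1/(1/(1149 - 1*166) - 5617821) = 1/(1/(1149 - 166) - 5617821) = 1/(1/983 - 5617821) = 1/(-5522318042/983) = -983/5522318042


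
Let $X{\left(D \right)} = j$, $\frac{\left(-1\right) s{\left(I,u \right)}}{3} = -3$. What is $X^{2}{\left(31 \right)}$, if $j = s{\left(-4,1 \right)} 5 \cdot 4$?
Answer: $32400$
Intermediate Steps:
$s{\left(I,u \right)} = 9$ ($s{\left(I,u \right)} = \left(-3\right) \left(-3\right) = 9$)
$j = 180$ ($j = 9 \cdot 5 \cdot 4 = 45 \cdot 4 = 180$)
$X{\left(D \right)} = 180$
$X^{2}{\left(31 \right)} = 180^{2} = 32400$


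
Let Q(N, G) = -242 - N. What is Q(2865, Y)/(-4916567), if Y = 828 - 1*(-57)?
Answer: 3107/4916567 ≈ 0.00063195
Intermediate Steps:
Y = 885 (Y = 828 + 57 = 885)
Q(2865, Y)/(-4916567) = (-242 - 1*2865)/(-4916567) = (-242 - 2865)*(-1/4916567) = -3107*(-1/4916567) = 3107/4916567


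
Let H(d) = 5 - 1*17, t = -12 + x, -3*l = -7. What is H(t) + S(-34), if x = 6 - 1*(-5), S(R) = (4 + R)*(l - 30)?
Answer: 818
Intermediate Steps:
l = 7/3 (l = -⅓*(-7) = 7/3 ≈ 2.3333)
S(R) = -332/3 - 83*R/3 (S(R) = (4 + R)*(7/3 - 30) = (4 + R)*(-83/3) = -332/3 - 83*R/3)
x = 11 (x = 6 + 5 = 11)
t = -1 (t = -12 + 11 = -1)
H(d) = -12 (H(d) = 5 - 17 = -12)
H(t) + S(-34) = -12 + (-332/3 - 83/3*(-34)) = -12 + (-332/3 + 2822/3) = -12 + 830 = 818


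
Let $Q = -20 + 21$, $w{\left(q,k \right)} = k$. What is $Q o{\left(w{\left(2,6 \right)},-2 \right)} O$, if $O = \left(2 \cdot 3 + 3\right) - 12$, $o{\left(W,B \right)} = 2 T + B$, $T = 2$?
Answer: $-6$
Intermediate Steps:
$o{\left(W,B \right)} = 4 + B$ ($o{\left(W,B \right)} = 2 \cdot 2 + B = 4 + B$)
$Q = 1$
$O = -3$ ($O = \left(6 + 3\right) - 12 = 9 - 12 = -3$)
$Q o{\left(w{\left(2,6 \right)},-2 \right)} O = 1 \left(4 - 2\right) \left(-3\right) = 1 \cdot 2 \left(-3\right) = 2 \left(-3\right) = -6$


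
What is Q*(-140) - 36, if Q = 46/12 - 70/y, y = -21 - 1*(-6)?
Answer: -1226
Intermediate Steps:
y = -15 (y = -21 + 6 = -15)
Q = 17/2 (Q = 46/12 - 70/(-15) = 46*(1/12) - 70*(-1/15) = 23/6 + 14/3 = 17/2 ≈ 8.5000)
Q*(-140) - 36 = (17/2)*(-140) - 36 = -1190 - 36 = -1226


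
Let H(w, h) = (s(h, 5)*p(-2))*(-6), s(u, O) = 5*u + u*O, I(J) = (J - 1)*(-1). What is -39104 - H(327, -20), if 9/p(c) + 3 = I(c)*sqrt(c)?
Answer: -37904 + 1200*I*sqrt(2) ≈ -37904.0 + 1697.1*I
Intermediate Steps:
I(J) = 1 - J (I(J) = (-1 + J)*(-1) = 1 - J)
s(u, O) = 5*u + O*u
p(c) = 9/(-3 + sqrt(c)*(1 - c)) (p(c) = 9/(-3 + (1 - c)*sqrt(c)) = 9/(-3 + sqrt(c)*(1 - c)))
H(w, h) = 540*h/(3 - 3*I*sqrt(2)) (H(w, h) = ((h*(5 + 5))*(-9/(3 + sqrt(-2)*(-1 - 2))))*(-6) = ((h*10)*(-9/(3 + (I*sqrt(2))*(-3))))*(-6) = ((10*h)*(-9/(3 - 3*I*sqrt(2))))*(-6) = -90*h/(3 - 3*I*sqrt(2))*(-6) = 540*h/(3 - 3*I*sqrt(2)))
-39104 - H(327, -20) = -39104 - (60*(-20) + 60*I*(-20)*sqrt(2)) = -39104 - (-1200 - 1200*I*sqrt(2)) = -39104 + (1200 + 1200*I*sqrt(2)) = -37904 + 1200*I*sqrt(2)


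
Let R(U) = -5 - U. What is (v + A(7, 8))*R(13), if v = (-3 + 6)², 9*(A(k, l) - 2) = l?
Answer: -214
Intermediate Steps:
A(k, l) = 2 + l/9
v = 9 (v = 3² = 9)
(v + A(7, 8))*R(13) = (9 + (2 + (⅑)*8))*(-5 - 1*13) = (9 + (2 + 8/9))*(-5 - 13) = (9 + 26/9)*(-18) = (107/9)*(-18) = -214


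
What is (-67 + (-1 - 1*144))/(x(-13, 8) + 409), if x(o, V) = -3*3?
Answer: -53/100 ≈ -0.53000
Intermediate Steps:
x(o, V) = -9
(-67 + (-1 - 1*144))/(x(-13, 8) + 409) = (-67 + (-1 - 1*144))/(-9 + 409) = (-67 + (-1 - 144))/400 = (-67 - 145)*(1/400) = -212*1/400 = -53/100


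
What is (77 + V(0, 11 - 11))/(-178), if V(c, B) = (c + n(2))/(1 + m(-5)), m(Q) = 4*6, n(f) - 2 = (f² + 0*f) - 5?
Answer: -963/2225 ≈ -0.43281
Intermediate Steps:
n(f) = -3 + f² (n(f) = 2 + ((f² + 0*f) - 5) = 2 + ((f² + 0) - 5) = 2 + (f² - 5) = 2 + (-5 + f²) = -3 + f²)
m(Q) = 24
V(c, B) = 1/25 + c/25 (V(c, B) = (c + (-3 + 2²))/(1 + 24) = (c + (-3 + 4))/25 = (c + 1)*(1/25) = (1 + c)*(1/25) = 1/25 + c/25)
(77 + V(0, 11 - 11))/(-178) = (77 + (1/25 + (1/25)*0))/(-178) = (77 + (1/25 + 0))*(-1/178) = (77 + 1/25)*(-1/178) = (1926/25)*(-1/178) = -963/2225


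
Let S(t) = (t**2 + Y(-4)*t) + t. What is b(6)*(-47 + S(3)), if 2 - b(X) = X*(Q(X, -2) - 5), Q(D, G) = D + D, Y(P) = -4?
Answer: 1880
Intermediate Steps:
Q(D, G) = 2*D
b(X) = 2 - X*(-5 + 2*X) (b(X) = 2 - X*(2*X - 5) = 2 - X*(-5 + 2*X))
S(t) = t**2 - 3*t (S(t) = (t**2 - 4*t) + t = t**2 - 3*t)
b(6)*(-47 + S(3)) = (2 - 2*6**2 + 5*6)*(-47 + 3*(-3 + 3)) = (2 - 2*36 + 30)*(-47 + 3*0) = (2 - 72 + 30)*(-47 + 0) = -40*(-47) = 1880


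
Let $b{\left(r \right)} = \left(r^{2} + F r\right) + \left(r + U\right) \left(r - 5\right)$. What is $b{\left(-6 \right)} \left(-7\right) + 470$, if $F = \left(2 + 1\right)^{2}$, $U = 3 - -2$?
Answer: $519$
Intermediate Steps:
$U = 5$ ($U = 3 + 2 = 5$)
$F = 9$ ($F = 3^{2} = 9$)
$b{\left(r \right)} = r^{2} + 9 r + \left(-5 + r\right) \left(5 + r\right)$ ($b{\left(r \right)} = \left(r^{2} + 9 r\right) + \left(r + 5\right) \left(r - 5\right) = \left(r^{2} + 9 r\right) + \left(5 + r\right) \left(-5 + r\right) = \left(r^{2} + 9 r\right) + \left(-5 + r\right) \left(5 + r\right) = r^{2} + 9 r + \left(-5 + r\right) \left(5 + r\right)$)
$b{\left(-6 \right)} \left(-7\right) + 470 = \left(-25 + 2 \left(-6\right)^{2} + 9 \left(-6\right)\right) \left(-7\right) + 470 = \left(-25 + 2 \cdot 36 - 54\right) \left(-7\right) + 470 = \left(-25 + 72 - 54\right) \left(-7\right) + 470 = \left(-7\right) \left(-7\right) + 470 = 49 + 470 = 519$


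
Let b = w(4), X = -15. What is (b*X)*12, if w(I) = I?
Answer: -720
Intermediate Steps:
b = 4
(b*X)*12 = (4*(-15))*12 = -60*12 = -720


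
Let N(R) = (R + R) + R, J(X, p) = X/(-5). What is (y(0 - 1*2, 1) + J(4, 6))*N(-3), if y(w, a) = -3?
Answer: 171/5 ≈ 34.200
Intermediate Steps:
J(X, p) = -X/5 (J(X, p) = X*(-1/5) = -X/5)
N(R) = 3*R (N(R) = 2*R + R = 3*R)
(y(0 - 1*2, 1) + J(4, 6))*N(-3) = (-3 - 1/5*4)*(3*(-3)) = (-3 - 4/5)*(-9) = -19/5*(-9) = 171/5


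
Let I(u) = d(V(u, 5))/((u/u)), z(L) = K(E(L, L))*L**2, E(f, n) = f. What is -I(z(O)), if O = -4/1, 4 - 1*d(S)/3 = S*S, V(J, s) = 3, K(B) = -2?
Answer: 15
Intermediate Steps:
d(S) = 12 - 3*S**2 (d(S) = 12 - 3*S*S = 12 - 3*S**2)
O = -4 (O = -4*1 = -4)
z(L) = -2*L**2
I(u) = -15 (I(u) = (12 - 3*3**2)/((u/u)) = (12 - 3*9)/1 = (12 - 27)*1 = -15*1 = -15)
-I(z(O)) = -1*(-15) = 15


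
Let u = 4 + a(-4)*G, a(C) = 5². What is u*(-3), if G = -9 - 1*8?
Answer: 1263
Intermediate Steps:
a(C) = 25
G = -17 (G = -9 - 8 = -17)
u = -421 (u = 4 + 25*(-17) = 4 - 425 = -421)
u*(-3) = -421*(-3) = 1263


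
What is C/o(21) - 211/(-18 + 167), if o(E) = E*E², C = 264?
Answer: -638245/459963 ≈ -1.3876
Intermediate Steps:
o(E) = E³
C/o(21) - 211/(-18 + 167) = 264/(21³) - 211/(-18 + 167) = 264/9261 - 211/149 = 264*(1/9261) - 211*1/149 = 88/3087 - 211/149 = -638245/459963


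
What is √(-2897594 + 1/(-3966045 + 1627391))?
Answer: I*√15847818200087429958/2338654 ≈ 1702.2*I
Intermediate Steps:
√(-2897594 + 1/(-3966045 + 1627391)) = √(-2897594 + 1/(-2338654)) = √(-2897594 - 1/2338654) = √(-6776469798477/2338654) = I*√15847818200087429958/2338654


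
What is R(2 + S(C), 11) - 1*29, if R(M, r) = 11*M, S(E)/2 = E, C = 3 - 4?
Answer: -29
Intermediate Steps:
C = -1
S(E) = 2*E
R(2 + S(C), 11) - 1*29 = 11*(2 + 2*(-1)) - 1*29 = 11*(2 - 2) - 29 = 11*0 - 29 = 0 - 29 = -29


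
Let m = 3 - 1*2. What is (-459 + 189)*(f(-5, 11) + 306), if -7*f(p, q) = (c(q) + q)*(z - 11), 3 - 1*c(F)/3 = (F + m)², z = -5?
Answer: 1201500/7 ≈ 1.7164e+5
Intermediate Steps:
m = 1 (m = 3 - 2 = 1)
c(F) = 9 - 3*(1 + F)² (c(F) = 9 - 3*(F + 1)² = 9 - 3*(1 + F)²)
f(p, q) = 144/7 - 48*(1 + q)²/7 + 16*q/7 (f(p, q) = -((9 - 3*(1 + q)²) + q)*(-5 - 11)/7 = -(9 + q - 3*(1 + q)²)*(-16)/7 = -(-144 - 16*q + 48*(1 + q)²)/7 = 144/7 - 48*(1 + q)²/7 + 16*q/7)
(-459 + 189)*(f(-5, 11) + 306) = (-459 + 189)*((96/7 - 80/7*11 - 48/7*11²) + 306) = -270*((96/7 - 880/7 - 48/7*121) + 306) = -270*((96/7 - 880/7 - 5808/7) + 306) = -270*(-6592/7 + 306) = -270*(-4450/7) = 1201500/7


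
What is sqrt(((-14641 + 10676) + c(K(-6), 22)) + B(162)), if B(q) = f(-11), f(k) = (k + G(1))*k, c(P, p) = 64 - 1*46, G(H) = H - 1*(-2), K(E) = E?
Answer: I*sqrt(3859) ≈ 62.121*I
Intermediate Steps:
G(H) = 2 + H (G(H) = H + 2 = 2 + H)
c(P, p) = 18 (c(P, p) = 64 - 46 = 18)
f(k) = k*(3 + k) (f(k) = (k + (2 + 1))*k = (k + 3)*k = (3 + k)*k = k*(3 + k))
B(q) = 88 (B(q) = -11*(3 - 11) = -11*(-8) = 88)
sqrt(((-14641 + 10676) + c(K(-6), 22)) + B(162)) = sqrt(((-14641 + 10676) + 18) + 88) = sqrt((-3965 + 18) + 88) = sqrt(-3947 + 88) = sqrt(-3859) = I*sqrt(3859)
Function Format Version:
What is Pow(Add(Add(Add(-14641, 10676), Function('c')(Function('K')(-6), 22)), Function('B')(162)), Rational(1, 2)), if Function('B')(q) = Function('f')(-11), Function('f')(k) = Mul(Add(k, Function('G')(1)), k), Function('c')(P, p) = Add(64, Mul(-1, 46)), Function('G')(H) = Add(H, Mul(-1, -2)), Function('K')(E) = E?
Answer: Mul(I, Pow(3859, Rational(1, 2))) ≈ Mul(62.121, I)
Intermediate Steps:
Function('G')(H) = Add(2, H) (Function('G')(H) = Add(H, 2) = Add(2, H))
Function('c')(P, p) = 18 (Function('c')(P, p) = Add(64, -46) = 18)
Function('f')(k) = Mul(k, Add(3, k)) (Function('f')(k) = Mul(Add(k, Add(2, 1)), k) = Mul(Add(k, 3), k) = Mul(Add(3, k), k) = Mul(k, Add(3, k)))
Function('B')(q) = 88 (Function('B')(q) = Mul(-11, Add(3, -11)) = Mul(-11, -8) = 88)
Pow(Add(Add(Add(-14641, 10676), Function('c')(Function('K')(-6), 22)), Function('B')(162)), Rational(1, 2)) = Pow(Add(Add(Add(-14641, 10676), 18), 88), Rational(1, 2)) = Pow(Add(Add(-3965, 18), 88), Rational(1, 2)) = Pow(Add(-3947, 88), Rational(1, 2)) = Pow(-3859, Rational(1, 2)) = Mul(I, Pow(3859, Rational(1, 2)))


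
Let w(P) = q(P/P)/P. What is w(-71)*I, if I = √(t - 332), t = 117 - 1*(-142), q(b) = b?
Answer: -I*√73/71 ≈ -0.12034*I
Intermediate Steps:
t = 259 (t = 117 + 142 = 259)
I = I*√73 (I = √(259 - 332) = √(-73) = I*√73 ≈ 8.544*I)
w(P) = 1/P (w(P) = (P/P)/P = 1/P)
w(-71)*I = (I*√73)/(-71) = -I*√73/71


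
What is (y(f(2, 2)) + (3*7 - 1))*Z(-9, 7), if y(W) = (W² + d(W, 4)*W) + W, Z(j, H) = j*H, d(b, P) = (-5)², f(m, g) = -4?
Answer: 4284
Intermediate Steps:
d(b, P) = 25
Z(j, H) = H*j
y(W) = W² + 26*W (y(W) = (W² + 25*W) + W = W² + 26*W)
(y(f(2, 2)) + (3*7 - 1))*Z(-9, 7) = (-4*(26 - 4) + (3*7 - 1))*(7*(-9)) = (-4*22 + (21 - 1))*(-63) = (-88 + 20)*(-63) = -68*(-63) = 4284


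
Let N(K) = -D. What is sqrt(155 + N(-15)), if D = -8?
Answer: sqrt(163) ≈ 12.767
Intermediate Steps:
N(K) = 8 (N(K) = -1*(-8) = 8)
sqrt(155 + N(-15)) = sqrt(155 + 8) = sqrt(163)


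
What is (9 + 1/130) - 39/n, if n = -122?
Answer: 36983/3965 ≈ 9.3274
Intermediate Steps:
(9 + 1/130) - 39/n = (9 + 1/130) - 39/(-122) = (9 + 1/130) - 39*(-1/122) = 1171/130 + 39/122 = 36983/3965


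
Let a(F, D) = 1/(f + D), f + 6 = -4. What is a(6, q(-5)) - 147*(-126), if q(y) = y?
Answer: 277829/15 ≈ 18522.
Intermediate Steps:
f = -10 (f = -6 - 4 = -10)
a(F, D) = 1/(-10 + D)
a(6, q(-5)) - 147*(-126) = 1/(-10 - 5) - 147*(-126) = 1/(-15) + 18522 = -1/15 + 18522 = 277829/15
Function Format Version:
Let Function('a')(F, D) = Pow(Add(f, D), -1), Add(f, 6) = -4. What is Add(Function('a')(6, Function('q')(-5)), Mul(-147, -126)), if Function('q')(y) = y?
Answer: Rational(277829, 15) ≈ 18522.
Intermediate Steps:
f = -10 (f = Add(-6, -4) = -10)
Function('a')(F, D) = Pow(Add(-10, D), -1)
Add(Function('a')(6, Function('q')(-5)), Mul(-147, -126)) = Add(Pow(Add(-10, -5), -1), Mul(-147, -126)) = Add(Pow(-15, -1), 18522) = Add(Rational(-1, 15), 18522) = Rational(277829, 15)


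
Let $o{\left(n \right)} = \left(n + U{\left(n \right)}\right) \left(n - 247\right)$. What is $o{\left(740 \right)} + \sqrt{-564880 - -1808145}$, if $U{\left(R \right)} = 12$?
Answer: $370736 + \sqrt{1243265} \approx 3.7185 \cdot 10^{5}$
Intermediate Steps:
$o{\left(n \right)} = \left(-247 + n\right) \left(12 + n\right)$ ($o{\left(n \right)} = \left(n + 12\right) \left(n - 247\right) = \left(12 + n\right) \left(-247 + n\right) = \left(-247 + n\right) \left(12 + n\right)$)
$o{\left(740 \right)} + \sqrt{-564880 - -1808145} = \left(-2964 + 740^{2} - 173900\right) + \sqrt{-564880 - -1808145} = \left(-2964 + 547600 - 173900\right) + \sqrt{-564880 + 1808145} = 370736 + \sqrt{1243265}$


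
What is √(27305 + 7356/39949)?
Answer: √43576960485149/39949 ≈ 165.24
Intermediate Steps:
√(27305 + 7356/39949) = √(1090814801/39949) = √43576960485149/39949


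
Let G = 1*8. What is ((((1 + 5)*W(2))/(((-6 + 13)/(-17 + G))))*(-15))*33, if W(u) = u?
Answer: 53460/7 ≈ 7637.1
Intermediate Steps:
G = 8
((((1 + 5)*W(2))/(((-6 + 13)/(-17 + G))))*(-15))*33 = ((((1 + 5)*2)/(((-6 + 13)/(-17 + 8))))*(-15))*33 = (((6*2)/((7/(-9))))*(-15))*33 = ((12/((7*(-⅑))))*(-15))*33 = ((12/(-7/9))*(-15))*33 = ((12*(-9/7))*(-15))*33 = -108/7*(-15)*33 = (1620/7)*33 = 53460/7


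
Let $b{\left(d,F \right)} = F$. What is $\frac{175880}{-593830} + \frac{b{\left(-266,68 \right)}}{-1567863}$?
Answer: $- \frac{27579612488}{93104408529} \approx -0.29622$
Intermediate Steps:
$\frac{175880}{-593830} + \frac{b{\left(-266,68 \right)}}{-1567863} = \frac{175880}{-593830} + \frac{68}{-1567863} = 175880 \left(- \frac{1}{593830}\right) + 68 \left(- \frac{1}{1567863}\right) = - \frac{17588}{59383} - \frac{68}{1567863} = - \frac{27579612488}{93104408529}$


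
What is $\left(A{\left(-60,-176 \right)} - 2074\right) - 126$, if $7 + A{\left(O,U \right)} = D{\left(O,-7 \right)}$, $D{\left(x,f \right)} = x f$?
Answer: $-1787$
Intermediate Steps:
$D{\left(x,f \right)} = f x$
$A{\left(O,U \right)} = -7 - 7 O$
$\left(A{\left(-60,-176 \right)} - 2074\right) - 126 = \left(\left(-7 - -420\right) - 2074\right) - 126 = \left(\left(-7 + 420\right) - 2074\right) - 126 = \left(413 - 2074\right) - 126 = -1661 - 126 = -1787$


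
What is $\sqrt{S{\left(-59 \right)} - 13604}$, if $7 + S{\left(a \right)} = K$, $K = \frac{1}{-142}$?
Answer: $\frac{i \sqrt{274452346}}{142} \approx 116.67 i$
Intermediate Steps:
$K = - \frac{1}{142} \approx -0.0070423$
$S{\left(a \right)} = - \frac{995}{142}$ ($S{\left(a \right)} = -7 - \frac{1}{142} = - \frac{995}{142}$)
$\sqrt{S{\left(-59 \right)} - 13604} = \sqrt{- \frac{995}{142} - 13604} = \sqrt{- \frac{1932763}{142}} = \frac{i \sqrt{274452346}}{142}$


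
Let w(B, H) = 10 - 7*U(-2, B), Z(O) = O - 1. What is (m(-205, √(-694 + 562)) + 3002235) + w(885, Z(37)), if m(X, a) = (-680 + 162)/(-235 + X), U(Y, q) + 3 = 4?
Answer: 660492619/220 ≈ 3.0022e+6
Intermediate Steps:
Z(O) = -1 + O
U(Y, q) = 1 (U(Y, q) = -3 + 4 = 1)
w(B, H) = 3 (w(B, H) = 10 - 7*1 = 10 - 7 = 3)
m(X, a) = -518/(-235 + X)
(m(-205, √(-694 + 562)) + 3002235) + w(885, Z(37)) = (-518/(-235 - 205) + 3002235) + 3 = (-518/(-440) + 3002235) + 3 = (-518*(-1/440) + 3002235) + 3 = (259/220 + 3002235) + 3 = 660491959/220 + 3 = 660492619/220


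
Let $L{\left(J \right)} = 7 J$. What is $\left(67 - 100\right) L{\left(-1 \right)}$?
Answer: $231$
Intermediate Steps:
$\left(67 - 100\right) L{\left(-1 \right)} = \left(67 - 100\right) 7 \left(-1\right) = \left(-33\right) \left(-7\right) = 231$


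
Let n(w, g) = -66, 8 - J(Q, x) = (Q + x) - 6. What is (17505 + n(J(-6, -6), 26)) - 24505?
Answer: -7066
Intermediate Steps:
J(Q, x) = 14 - Q - x (J(Q, x) = 8 - ((Q + x) - 6) = 8 - (-6 + Q + x) = 8 + (6 - Q - x) = 14 - Q - x)
(17505 + n(J(-6, -6), 26)) - 24505 = (17505 - 66) - 24505 = 17439 - 24505 = -7066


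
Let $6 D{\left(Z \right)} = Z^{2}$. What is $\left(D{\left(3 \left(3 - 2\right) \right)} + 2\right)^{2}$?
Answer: $\frac{49}{4} \approx 12.25$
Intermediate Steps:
$D{\left(Z \right)} = \frac{Z^{2}}{6}$
$\left(D{\left(3 \left(3 - 2\right) \right)} + 2\right)^{2} = \left(\frac{\left(3 \left(3 - 2\right)\right)^{2}}{6} + 2\right)^{2} = \left(\frac{\left(3 \cdot 1\right)^{2}}{6} + 2\right)^{2} = \left(\frac{3^{2}}{6} + 2\right)^{2} = \left(\frac{1}{6} \cdot 9 + 2\right)^{2} = \left(\frac{3}{2} + 2\right)^{2} = \left(\frac{7}{2}\right)^{2} = \frac{49}{4}$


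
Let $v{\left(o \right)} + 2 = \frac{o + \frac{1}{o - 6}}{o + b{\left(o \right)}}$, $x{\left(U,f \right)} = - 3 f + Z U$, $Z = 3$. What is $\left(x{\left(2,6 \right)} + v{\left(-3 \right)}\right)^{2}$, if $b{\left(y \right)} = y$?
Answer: $\frac{132496}{729} \approx 181.75$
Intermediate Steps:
$x{\left(U,f \right)} = - 3 f + 3 U$
$v{\left(o \right)} = -2 + \frac{o + \frac{1}{-6 + o}}{2 o}$ ($v{\left(o \right)} = -2 + \frac{o + \frac{1}{o - 6}}{o + o} = -2 + \frac{o + \frac{1}{-6 + o}}{2 o}$)
$\left(x{\left(2,6 \right)} + v{\left(-3 \right)}\right)^{2} = \left(\left(\left(-3\right) 6 + 3 \cdot 2\right) + \frac{1 - 3 \left(-3\right)^{2} + 18 \left(-3\right)}{2 \left(-3\right) \left(-6 - 3\right)}\right)^{2} = \left(\left(-18 + 6\right) + \frac{1}{2} \left(- \frac{1}{3}\right) \frac{1}{-9} \left(1 - 27 - 54\right)\right)^{2} = \left(-12 + \frac{1}{2} \left(- \frac{1}{3}\right) \left(- \frac{1}{9}\right) \left(1 - 27 - 54\right)\right)^{2} = \left(-12 + \frac{1}{2} \left(- \frac{1}{3}\right) \left(- \frac{1}{9}\right) \left(-80\right)\right)^{2} = \left(-12 - \frac{40}{27}\right)^{2} = \left(- \frac{364}{27}\right)^{2} = \frac{132496}{729}$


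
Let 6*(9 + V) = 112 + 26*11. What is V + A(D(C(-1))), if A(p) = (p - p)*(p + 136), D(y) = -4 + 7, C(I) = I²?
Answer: 172/3 ≈ 57.333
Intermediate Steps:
D(y) = 3
V = 172/3 (V = -9 + (112 + 26*11)/6 = -9 + (112 + 286)/6 = -9 + (⅙)*398 = -9 + 199/3 = 172/3 ≈ 57.333)
A(p) = 0 (A(p) = 0*(136 + p) = 0)
V + A(D(C(-1))) = 172/3 + 0 = 172/3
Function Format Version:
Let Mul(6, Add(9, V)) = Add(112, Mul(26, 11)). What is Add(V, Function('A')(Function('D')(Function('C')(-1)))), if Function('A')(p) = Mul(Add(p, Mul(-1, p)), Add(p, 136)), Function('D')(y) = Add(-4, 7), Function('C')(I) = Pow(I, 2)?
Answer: Rational(172, 3) ≈ 57.333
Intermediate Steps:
Function('D')(y) = 3
V = Rational(172, 3) (V = Add(-9, Mul(Rational(1, 6), Add(112, Mul(26, 11)))) = Add(-9, Mul(Rational(1, 6), Add(112, 286))) = Add(-9, Mul(Rational(1, 6), 398)) = Add(-9, Rational(199, 3)) = Rational(172, 3) ≈ 57.333)
Function('A')(p) = 0 (Function('A')(p) = Mul(0, Add(136, p)) = 0)
Add(V, Function('A')(Function('D')(Function('C')(-1)))) = Add(Rational(172, 3), 0) = Rational(172, 3)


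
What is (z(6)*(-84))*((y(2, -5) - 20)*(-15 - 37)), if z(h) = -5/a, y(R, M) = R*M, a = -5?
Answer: -131040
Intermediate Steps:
y(R, M) = M*R
z(h) = 1 (z(h) = -5/(-5) = -5*(-⅕) = 1)
(z(6)*(-84))*((y(2, -5) - 20)*(-15 - 37)) = (1*(-84))*((-5*2 - 20)*(-15 - 37)) = -84*(-10 - 20)*(-52) = -(-2520)*(-52) = -84*1560 = -131040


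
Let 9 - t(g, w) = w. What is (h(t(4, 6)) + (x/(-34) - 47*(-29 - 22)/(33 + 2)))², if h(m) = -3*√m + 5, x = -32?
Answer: 1970631331/354025 - 265704*√3/595 ≈ 4792.9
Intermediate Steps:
t(g, w) = 9 - w
h(m) = 5 - 3*√m
(h(t(4, 6)) + (x/(-34) - 47*(-29 - 22)/(33 + 2)))² = ((5 - 3*√(9 - 1*6)) + (-32/(-34) - 47*(-29 - 22)/(33 + 2)))² = ((5 - 3*√(9 - 6)) + (-32*(-1/34) - 47/(35/(-51))))² = ((5 - 3*√3) + (16/17 - 47/(35*(-1/51))))² = ((5 - 3*√3) + (16/17 - 47/(-35/51)))² = ((5 - 3*√3) + (16/17 - 47*(-51/35)))² = ((5 - 3*√3) + (16/17 + 2397/35))² = ((5 - 3*√3) + 41309/595)² = (44284/595 - 3*√3)²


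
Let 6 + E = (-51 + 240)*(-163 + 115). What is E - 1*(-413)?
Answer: -8665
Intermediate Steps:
E = -9078 (E = -6 + (-51 + 240)*(-163 + 115) = -6 + 189*(-48) = -6 - 9072 = -9078)
E - 1*(-413) = -9078 - 1*(-413) = -9078 + 413 = -8665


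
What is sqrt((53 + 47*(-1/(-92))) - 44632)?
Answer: I*sqrt(94328083)/46 ≈ 211.14*I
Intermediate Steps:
sqrt((53 + 47*(-1/(-92))) - 44632) = sqrt((53 + 47*(-1*(-1/92))) - 44632) = sqrt((53 + 47*(1/92)) - 44632) = sqrt((53 + 47/92) - 44632) = sqrt(4923/92 - 44632) = sqrt(-4101221/92) = I*sqrt(94328083)/46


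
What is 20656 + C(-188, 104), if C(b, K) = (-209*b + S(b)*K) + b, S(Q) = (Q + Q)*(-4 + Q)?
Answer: 7567728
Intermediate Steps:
S(Q) = 2*Q*(-4 + Q) (S(Q) = (2*Q)*(-4 + Q) = 2*Q*(-4 + Q))
C(b, K) = -208*b + 2*K*b*(-4 + b) (C(b, K) = (-209*b + (2*b*(-4 + b))*K) + b = (-209*b + 2*K*b*(-4 + b)) + b = -208*b + 2*K*b*(-4 + b))
20656 + C(-188, 104) = 20656 + 2*(-188)*(-104 + 104*(-4 - 188)) = 20656 + 2*(-188)*(-104 + 104*(-192)) = 20656 + 2*(-188)*(-104 - 19968) = 20656 + 2*(-188)*(-20072) = 20656 + 7547072 = 7567728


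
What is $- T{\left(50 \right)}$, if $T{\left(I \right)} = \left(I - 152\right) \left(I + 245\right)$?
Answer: $30090$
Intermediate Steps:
$T{\left(I \right)} = \left(-152 + I\right) \left(245 + I\right)$
$- T{\left(50 \right)} = - (-37240 + 50^{2} + 93 \cdot 50) = - (-37240 + 2500 + 4650) = \left(-1\right) \left(-30090\right) = 30090$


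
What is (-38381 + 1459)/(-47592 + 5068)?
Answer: 18461/21262 ≈ 0.86826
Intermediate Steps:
(-38381 + 1459)/(-47592 + 5068) = -36922/(-42524) = -36922*(-1/42524) = 18461/21262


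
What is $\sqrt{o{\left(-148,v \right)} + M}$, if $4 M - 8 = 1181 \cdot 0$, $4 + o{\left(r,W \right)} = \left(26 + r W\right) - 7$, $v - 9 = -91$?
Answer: $\sqrt{12153} \approx 110.24$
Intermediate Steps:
$v = -82$ ($v = 9 - 91 = -82$)
$o{\left(r,W \right)} = 15 + W r$ ($o{\left(r,W \right)} = -4 + \left(\left(26 + r W\right) - 7\right) = -4 + \left(\left(26 + W r\right) - 7\right) = -4 + \left(19 + W r\right) = 15 + W r$)
$M = 2$ ($M = 2 + \frac{1181 \cdot 0}{4} = 2 + \frac{1}{4} \cdot 0 = 2 + 0 = 2$)
$\sqrt{o{\left(-148,v \right)} + M} = \sqrt{\left(15 - -12136\right) + 2} = \sqrt{\left(15 + 12136\right) + 2} = \sqrt{12151 + 2} = \sqrt{12153}$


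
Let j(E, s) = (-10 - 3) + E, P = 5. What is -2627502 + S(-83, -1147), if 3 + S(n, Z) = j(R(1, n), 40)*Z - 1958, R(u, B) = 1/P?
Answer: -13073907/5 ≈ -2.6148e+6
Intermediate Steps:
R(u, B) = 1/5
j(E, s) = -13 + E
S(n, Z) = -1961 - 64*Z/5 (S(n, Z) = -3 + ((-13 + 1/5)*Z - 1958) = -3 + (-64*Z/5 - 1958) = -3 + (-1958 - 64*Z/5) = -1961 - 64*Z/5)
-2627502 + S(-83, -1147) = -2627502 + (-1961 - 64/5*(-1147)) = -2627502 + (-1961 + 73408/5) = -2627502 + 63603/5 = -13073907/5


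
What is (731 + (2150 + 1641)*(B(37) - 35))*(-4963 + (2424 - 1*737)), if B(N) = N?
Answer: -27233388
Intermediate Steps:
(731 + (2150 + 1641)*(B(37) - 35))*(-4963 + (2424 - 1*737)) = (731 + (2150 + 1641)*(37 - 35))*(-4963 + (2424 - 1*737)) = (731 + 3791*2)*(-4963 + (2424 - 737)) = (731 + 7582)*(-4963 + 1687) = 8313*(-3276) = -27233388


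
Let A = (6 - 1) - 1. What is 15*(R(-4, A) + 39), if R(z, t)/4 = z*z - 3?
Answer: 1365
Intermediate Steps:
A = 4 (A = 5 - 1 = 4)
R(z, t) = -12 + 4*z**2 (R(z, t) = 4*(z*z - 3) = 4*(z**2 - 3) = 4*(-3 + z**2) = -12 + 4*z**2)
15*(R(-4, A) + 39) = 15*((-12 + 4*(-4)**2) + 39) = 15*((-12 + 4*16) + 39) = 15*((-12 + 64) + 39) = 15*(52 + 39) = 15*91 = 1365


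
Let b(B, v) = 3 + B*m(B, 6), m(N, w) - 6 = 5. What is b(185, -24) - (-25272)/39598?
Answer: 3104846/1523 ≈ 2038.6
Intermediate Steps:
m(N, w) = 11 (m(N, w) = 6 + 5 = 11)
b(B, v) = 3 + 11*B (b(B, v) = 3 + B*11 = 3 + 11*B)
b(185, -24) - (-25272)/39598 = (3 + 11*185) - (-25272)/39598 = (3 + 2035) - (-25272)/39598 = 2038 - 1*(-972/1523) = 2038 + 972/1523 = 3104846/1523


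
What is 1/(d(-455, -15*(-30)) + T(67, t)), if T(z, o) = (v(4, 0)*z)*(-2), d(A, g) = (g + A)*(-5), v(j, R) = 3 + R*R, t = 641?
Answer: -1/377 ≈ -0.0026525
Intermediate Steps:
v(j, R) = 3 + R²
d(A, g) = -5*A - 5*g (d(A, g) = (A + g)*(-5) = -5*A - 5*g)
T(z, o) = -6*z (T(z, o) = ((3 + 0²)*z)*(-2) = ((3 + 0)*z)*(-2) = (3*z)*(-2) = -6*z)
1/(d(-455, -15*(-30)) + T(67, t)) = 1/((-5*(-455) - (-75)*(-30)) - 6*67) = 1/((2275 - 5*450) - 402) = 1/((2275 - 2250) - 402) = 1/(25 - 402) = 1/(-377) = -1/377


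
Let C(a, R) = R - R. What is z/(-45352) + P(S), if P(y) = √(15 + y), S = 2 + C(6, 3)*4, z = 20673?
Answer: -20673/45352 + √17 ≈ 3.6673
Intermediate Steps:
C(a, R) = 0
S = 2 (S = 2 + 0*4 = 2 + 0 = 2)
z/(-45352) + P(S) = 20673/(-45352) + √(15 + 2) = 20673*(-1/45352) + √17 = -20673/45352 + √17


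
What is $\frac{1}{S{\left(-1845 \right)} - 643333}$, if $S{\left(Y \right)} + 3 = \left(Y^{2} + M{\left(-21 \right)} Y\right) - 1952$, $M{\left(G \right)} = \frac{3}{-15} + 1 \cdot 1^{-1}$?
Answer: $\frac{1}{2757261} \approx 3.6268 \cdot 10^{-7}$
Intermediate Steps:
$M{\left(G \right)} = \frac{4}{5}$ ($M{\left(G \right)} = 3 \left(- \frac{1}{15}\right) + 1 \cdot 1 = - \frac{1}{5} + 1 = \frac{4}{5}$)
$S{\left(Y \right)} = -1955 + Y^{2} + \frac{4 Y}{5}$ ($S{\left(Y \right)} = -3 - \left(1952 - Y^{2} - \frac{4 Y}{5}\right) = -3 + \left(-1952 + Y^{2} + \frac{4 Y}{5}\right) = -1955 + Y^{2} + \frac{4 Y}{5}$)
$\frac{1}{S{\left(-1845 \right)} - 643333} = \frac{1}{\left(-1955 + \left(-1845\right)^{2} + \frac{4}{5} \left(-1845\right)\right) - 643333} = \frac{1}{\left(-1955 + 3404025 - 1476\right) - 643333} = \frac{1}{3400594 - 643333} = \frac{1}{2757261}$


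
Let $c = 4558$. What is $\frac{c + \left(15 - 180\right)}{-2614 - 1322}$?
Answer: $- \frac{4393}{3936} \approx -1.1161$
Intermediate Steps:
$\frac{c + \left(15 - 180\right)}{-2614 - 1322} = \frac{4558 + \left(15 - 180\right)}{-2614 - 1322} = \frac{4558 + \left(15 - 180\right)}{-3936} = \left(4558 - 165\right) \left(- \frac{1}{3936}\right) = 4393 \left(- \frac{1}{3936}\right) = - \frac{4393}{3936}$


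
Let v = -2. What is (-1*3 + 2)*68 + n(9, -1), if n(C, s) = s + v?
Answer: -71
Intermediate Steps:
n(C, s) = -2 + s (n(C, s) = s - 2 = -2 + s)
(-1*3 + 2)*68 + n(9, -1) = (-1*3 + 2)*68 + (-2 - 1) = (-3 + 2)*68 - 3 = -1*68 - 3 = -68 - 3 = -71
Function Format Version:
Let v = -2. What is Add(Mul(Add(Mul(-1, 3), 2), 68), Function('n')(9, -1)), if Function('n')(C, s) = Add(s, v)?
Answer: -71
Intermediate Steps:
Function('n')(C, s) = Add(-2, s) (Function('n')(C, s) = Add(s, -2) = Add(-2, s))
Add(Mul(Add(Mul(-1, 3), 2), 68), Function('n')(9, -1)) = Add(Mul(Add(Mul(-1, 3), 2), 68), Add(-2, -1)) = Add(Mul(Add(-3, 2), 68), -3) = Add(Mul(-1, 68), -3) = Add(-68, -3) = -71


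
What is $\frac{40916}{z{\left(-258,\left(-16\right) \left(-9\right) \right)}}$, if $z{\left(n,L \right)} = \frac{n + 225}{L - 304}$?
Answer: $\frac{6546560}{33} \approx 1.9838 \cdot 10^{5}$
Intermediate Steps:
$z{\left(n,L \right)} = \frac{225 + n}{-304 + L}$
$\frac{40916}{z{\left(-258,\left(-16\right) \left(-9\right) \right)}} = \frac{40916}{\frac{1}{-304 - -144} \left(225 - 258\right)} = \frac{40916}{\frac{1}{-304 + 144} \left(-33\right)} = \frac{40916}{\frac{1}{-160} \left(-33\right)} = \frac{40916}{\left(- \frac{1}{160}\right) \left(-33\right)} = \frac{40916}{\frac{33}{160}} = 40916 \cdot \frac{160}{33} = \frac{6546560}{33}$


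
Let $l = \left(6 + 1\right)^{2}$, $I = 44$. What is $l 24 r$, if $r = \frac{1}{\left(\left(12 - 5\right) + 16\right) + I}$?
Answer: $\frac{1176}{67} \approx 17.552$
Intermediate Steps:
$l = 49$ ($l = 7^{2} = 49$)
$r = \frac{1}{67}$ ($r = \frac{1}{\left(\left(12 - 5\right) + 16\right) + 44} = \frac{1}{\left(7 + 16\right) + 44} = \frac{1}{23 + 44} = \frac{1}{67} \approx 0.014925$)
$l 24 r = 49 \cdot 24 \cdot \frac{1}{67} = 1176 \cdot \frac{1}{67} = \frac{1176}{67}$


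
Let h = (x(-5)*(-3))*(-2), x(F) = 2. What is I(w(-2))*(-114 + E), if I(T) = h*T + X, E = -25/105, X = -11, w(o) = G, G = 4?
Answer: -88763/21 ≈ -4226.8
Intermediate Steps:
w(o) = 4
E = -5/21 (E = -25*1/105 = -5/21 ≈ -0.23810)
h = 12 (h = (2*(-3))*(-2) = -6*(-2) = 12)
I(T) = -11 + 12*T (I(T) = 12*T - 11 = -11 + 12*T)
I(w(-2))*(-114 + E) = (-11 + 12*4)*(-114 - 5/21) = (-11 + 48)*(-2399/21) = 37*(-2399/21) = -88763/21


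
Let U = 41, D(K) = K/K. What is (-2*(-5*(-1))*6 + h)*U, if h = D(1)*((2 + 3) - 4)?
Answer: -2419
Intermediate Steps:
D(K) = 1
h = 1 (h = 1*((2 + 3) - 4) = 1*(5 - 4) = 1*1 = 1)
(-2*(-5*(-1))*6 + h)*U = (-2*(-5*(-1))*6 + 1)*41 = (-10*6 + 1)*41 = (-2*30 + 1)*41 = (-60 + 1)*41 = -59*41 = -2419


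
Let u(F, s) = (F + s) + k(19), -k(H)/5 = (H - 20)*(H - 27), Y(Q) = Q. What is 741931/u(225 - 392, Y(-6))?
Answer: -741931/213 ≈ -3483.2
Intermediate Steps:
k(H) = -5*(-27 + H)*(-20 + H) (k(H) = -5*(H - 20)*(H - 27) = -5*(-20 + H)*(-27 + H) = -5*(-27 + H)*(-20 + H))
u(F, s) = -40 + F + s (u(F, s) = (F + s) + (-2700 - 5*19² + 235*19) = (F + s) + (-2700 - 5*361 + 4465) = (F + s) + (-2700 - 1805 + 4465) = (F + s) - 40 = -40 + F + s)
741931/u(225 - 392, Y(-6)) = 741931/(-40 + (225 - 392) - 6) = 741931/(-40 - 167 - 6) = 741931/(-213) = 741931*(-1/213) = -741931/213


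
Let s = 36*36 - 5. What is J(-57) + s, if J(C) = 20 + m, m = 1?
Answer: 1312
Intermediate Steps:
J(C) = 21 (J(C) = 20 + 1 = 21)
s = 1291 (s = 1296 - 5 = 1291)
J(-57) + s = 21 + 1291 = 1312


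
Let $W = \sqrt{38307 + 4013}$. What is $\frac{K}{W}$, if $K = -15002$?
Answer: $- \frac{7501 \sqrt{5}}{230} \approx -72.925$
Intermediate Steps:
$W = 92 \sqrt{5}$ ($W = \sqrt{42320} = 92 \sqrt{5} \approx 205.72$)
$\frac{K}{W} = - \frac{15002}{92 \sqrt{5}} = - 15002 \frac{\sqrt{5}}{460} = - \frac{7501 \sqrt{5}}{230}$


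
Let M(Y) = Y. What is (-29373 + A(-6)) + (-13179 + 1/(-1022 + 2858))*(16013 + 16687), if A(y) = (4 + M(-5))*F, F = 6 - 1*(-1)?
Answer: -65940347315/153 ≈ -4.3098e+8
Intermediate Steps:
F = 7 (F = 6 + 1 = 7)
A(y) = -7 (A(y) = (4 - 5)*7 = -1*7 = -7)
(-29373 + A(-6)) + (-13179 + 1/(-1022 + 2858))*(16013 + 16687) = (-29373 - 7) + (-13179 + 1/(-1022 + 2858))*(16013 + 16687) = -29380 + (-13179 + 1/1836)*32700 = -29380 - 24196643/1836*32700 = -29380 - 65935852175/153 = -65940347315/153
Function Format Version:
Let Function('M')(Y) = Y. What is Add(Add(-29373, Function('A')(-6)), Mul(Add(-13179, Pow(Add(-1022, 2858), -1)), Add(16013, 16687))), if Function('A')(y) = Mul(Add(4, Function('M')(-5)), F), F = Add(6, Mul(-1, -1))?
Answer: Rational(-65940347315, 153) ≈ -4.3098e+8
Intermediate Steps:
F = 7 (F = Add(6, 1) = 7)
Function('A')(y) = -7 (Function('A')(y) = Mul(Add(4, -5), 7) = Mul(-1, 7) = -7)
Add(Add(-29373, Function('A')(-6)), Mul(Add(-13179, Pow(Add(-1022, 2858), -1)), Add(16013, 16687))) = Add(Add(-29373, -7), Mul(Add(-13179, Pow(Add(-1022, 2858), -1)), Add(16013, 16687))) = Add(-29380, Mul(Add(-13179, Pow(1836, -1)), 32700)) = Add(-29380, Mul(Add(-13179, Rational(1, 1836)), 32700)) = Add(-29380, Mul(Rational(-24196643, 1836), 32700)) = Add(-29380, Rational(-65935852175, 153)) = Rational(-65940347315, 153)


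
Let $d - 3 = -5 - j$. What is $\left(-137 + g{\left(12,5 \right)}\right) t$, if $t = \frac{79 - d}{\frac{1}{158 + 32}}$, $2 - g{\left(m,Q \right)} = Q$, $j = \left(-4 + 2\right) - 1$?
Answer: $-2074800$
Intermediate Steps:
$j = -3$ ($j = -2 - 1 = -3$)
$d = 1$ ($d = 3 - 2 = 1$)
$g{\left(m,Q \right)} = 2 - Q$
$t = 14820$ ($t = \frac{79 - 1}{\frac{1}{158 + 32}} = \frac{79 - 1}{\frac{1}{190}} = 78 \frac{1}{\frac{1}{190}} = 78 \cdot 190 = 14820$)
$\left(-137 + g{\left(12,5 \right)}\right) t = \left(-137 + \left(2 - 5\right)\right) 14820 = \left(-137 - 3\right) 14820 = \left(-140\right) 14820 = -2074800$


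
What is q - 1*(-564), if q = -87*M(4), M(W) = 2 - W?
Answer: 738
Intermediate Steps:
q = 174 (q = -87*(2 - 1*4) = -87*(2 - 4) = -87*(-2) = 174)
q - 1*(-564) = 174 - 1*(-564) = 174 + 564 = 738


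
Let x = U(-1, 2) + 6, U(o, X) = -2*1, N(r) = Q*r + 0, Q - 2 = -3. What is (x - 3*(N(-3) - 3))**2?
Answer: 16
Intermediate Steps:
Q = -1 (Q = 2 - 3 = -1)
N(r) = -r (N(r) = -r + 0 = -r)
U(o, X) = -2
x = 4 (x = -2 + 6 = 4)
(x - 3*(N(-3) - 3))**2 = (4 - 3*(-1*(-3) - 3))**2 = (4 - 3*(3 - 3))**2 = (4 - 3*0)**2 = (4 - 1*0)**2 = (4 + 0)**2 = 4**2 = 16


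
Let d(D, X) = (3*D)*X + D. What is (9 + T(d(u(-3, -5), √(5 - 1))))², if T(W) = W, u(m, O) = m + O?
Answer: 2209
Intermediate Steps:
u(m, O) = O + m
d(D, X) = D + 3*D*X (d(D, X) = 3*D*X + D = D + 3*D*X)
(9 + T(d(u(-3, -5), √(5 - 1))))² = (9 + (-5 - 3)*(1 + 3*√(5 - 1)))² = (9 - 8*(1 + 3*√4))² = (9 - 8*(1 + 3*2))² = (9 - 8*(1 + 6))² = (9 - 8*7)² = (9 - 56)² = (-47)² = 2209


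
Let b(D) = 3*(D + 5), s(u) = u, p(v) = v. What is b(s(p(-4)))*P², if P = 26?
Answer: 2028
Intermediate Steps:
b(D) = 15 + 3*D (b(D) = 3*(5 + D) = 15 + 3*D)
b(s(p(-4)))*P² = (15 + 3*(-4))*26² = (15 - 12)*676 = 3*676 = 2028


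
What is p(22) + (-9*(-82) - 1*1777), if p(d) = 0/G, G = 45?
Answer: -1039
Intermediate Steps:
p(d) = 0 (p(d) = 0/45 = 0*(1/45) = 0)
p(22) + (-9*(-82) - 1*1777) = 0 + (-9*(-82) - 1*1777) = 0 + (738 - 1777) = 0 - 1039 = -1039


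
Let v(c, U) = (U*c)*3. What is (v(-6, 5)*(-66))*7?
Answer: 41580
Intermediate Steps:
v(c, U) = 3*U*c
(v(-6, 5)*(-66))*7 = ((3*5*(-6))*(-66))*7 = -90*(-66)*7 = 5940*7 = 41580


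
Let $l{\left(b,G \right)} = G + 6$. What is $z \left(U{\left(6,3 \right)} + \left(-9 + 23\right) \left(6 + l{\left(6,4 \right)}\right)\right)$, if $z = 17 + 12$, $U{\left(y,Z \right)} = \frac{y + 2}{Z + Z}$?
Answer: $\frac{19604}{3} \approx 6534.7$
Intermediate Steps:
$l{\left(b,G \right)} = 6 + G$
$U{\left(y,Z \right)} = \frac{2 + y}{2 Z}$
$z = 29$
$z \left(U{\left(6,3 \right)} + \left(-9 + 23\right) \left(6 + l{\left(6,4 \right)}\right)\right) = 29 \left(\frac{2 + 6}{2 \cdot 3} + \left(-9 + 23\right) \left(6 + \left(6 + 4\right)\right)\right) = 29 \left(\frac{1}{2} \cdot \frac{1}{3} \cdot 8 + 14 \left(6 + 10\right)\right) = 29 \left(\frac{4}{3} + 14 \cdot 16\right) = 29 \left(\frac{4}{3} + 224\right) = 29 \cdot \frac{676}{3} = \frac{19604}{3}$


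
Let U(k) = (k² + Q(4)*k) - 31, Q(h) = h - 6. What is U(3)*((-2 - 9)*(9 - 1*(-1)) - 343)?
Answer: 12684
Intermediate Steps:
Q(h) = -6 + h
U(k) = -31 + k² - 2*k (U(k) = (k² + (-6 + 4)*k) - 31 = (k² - 2*k) - 31 = -31 + k² - 2*k)
U(3)*((-2 - 9)*(9 - 1*(-1)) - 343) = (-31 + 3² - 2*3)*((-2 - 9)*(9 - 1*(-1)) - 343) = (-31 + 9 - 6)*(-11*(9 + 1) - 343) = -28*(-11*10 - 343) = -28*(-110 - 343) = -28*(-453) = 12684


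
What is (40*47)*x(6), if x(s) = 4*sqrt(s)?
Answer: 7520*sqrt(6) ≈ 18420.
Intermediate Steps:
(40*47)*x(6) = (40*47)*(4*sqrt(6)) = 1880*(4*sqrt(6)) = 7520*sqrt(6)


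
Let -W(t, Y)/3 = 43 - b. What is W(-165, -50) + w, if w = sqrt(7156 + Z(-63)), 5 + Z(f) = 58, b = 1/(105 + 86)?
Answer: -24636/191 + 9*sqrt(89) ≈ -44.078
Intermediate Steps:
b = 1/191 ≈ 0.0052356
W(t, Y) = -24636/191 (W(t, Y) = -3*(43 - 1*1/191) = -3*(43 - 1/191) = -3*8212/191 = -24636/191)
Z(f) = 53 (Z(f) = -5 + 58 = 53)
w = 9*sqrt(89) (w = sqrt(7156 + 53) = sqrt(7209) = 9*sqrt(89) ≈ 84.906)
W(-165, -50) + w = -24636/191 + 9*sqrt(89)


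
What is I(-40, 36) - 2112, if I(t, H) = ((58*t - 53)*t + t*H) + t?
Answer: 91328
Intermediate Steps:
I(t, H) = t + H*t + t*(-53 + 58*t) (I(t, H) = ((-53 + 58*t)*t + H*t) + t = (t*(-53 + 58*t) + H*t) + t = (H*t + t*(-53 + 58*t)) + t = t + H*t + t*(-53 + 58*t))
I(-40, 36) - 2112 = -40*(-52 + 36 + 58*(-40)) - 2112 = -40*(-52 + 36 - 2320) - 2112 = -40*(-2336) - 2112 = 93440 - 2112 = 91328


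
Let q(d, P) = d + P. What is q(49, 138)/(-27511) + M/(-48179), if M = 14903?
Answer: -38091446/120495679 ≈ -0.31612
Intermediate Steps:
q(d, P) = P + d
q(49, 138)/(-27511) + M/(-48179) = (138 + 49)/(-27511) + 14903/(-48179) = 187*(-1/27511) + 14903*(-1/48179) = -17/2501 - 14903/48179 = -38091446/120495679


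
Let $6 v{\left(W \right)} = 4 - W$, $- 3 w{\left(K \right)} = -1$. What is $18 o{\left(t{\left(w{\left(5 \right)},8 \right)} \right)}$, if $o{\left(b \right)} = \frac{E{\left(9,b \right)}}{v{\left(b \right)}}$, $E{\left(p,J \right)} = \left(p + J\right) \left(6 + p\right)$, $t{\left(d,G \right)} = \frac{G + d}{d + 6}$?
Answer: $\frac{105840}{17} \approx 6225.9$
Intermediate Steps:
$w{\left(K \right)} = \frac{1}{3}$ ($w{\left(K \right)} = \left(- \frac{1}{3}\right) \left(-1\right) = \frac{1}{3}$)
$v{\left(W \right)} = \frac{2}{3} - \frac{W}{6}$ ($v{\left(W \right)} = \frac{4 - W}{6} = \frac{2}{3} - \frac{W}{6}$)
$t{\left(d,G \right)} = \frac{G + d}{6 + d}$
$E{\left(p,J \right)} = \left(6 + p\right) \left(J + p\right)$ ($E{\left(p,J \right)} = \left(J + p\right) \left(6 + p\right) = \left(6 + p\right) \left(J + p\right)$)
$o{\left(b \right)} = \frac{135 + 15 b}{\frac{2}{3} - \frac{b}{6}}$ ($o{\left(b \right)} = \frac{9^{2} + 6 b + 6 \cdot 9 + b 9}{\frac{2}{3} - \frac{b}{6}} = \frac{81 + 6 b + 54 + 9 b}{\frac{2}{3} - \frac{b}{6}} = \frac{135 + 15 b}{\frac{2}{3} - \frac{b}{6}}$)
$18 o{\left(t{\left(w{\left(5 \right)},8 \right)} \right)} = 18 \frac{90 \left(-9 - \frac{8 + \frac{1}{3}}{6 + \frac{1}{3}}\right)}{-4 + \frac{8 + \frac{1}{3}}{6 + \frac{1}{3}}} = 18 \frac{90 \left(-9 - \frac{1}{\frac{19}{3}} \cdot \frac{25}{3}\right)}{-4 + \frac{1}{\frac{19}{3}} \cdot \frac{25}{3}} = 18 \frac{90 \left(-9 - \frac{3}{19} \cdot \frac{25}{3}\right)}{-4 + \frac{3}{19} \cdot \frac{25}{3}} = 18 \frac{90 \left(-9 - \frac{25}{19}\right)}{-4 + \frac{25}{19}} = 18 \frac{90 \left(-9 - \frac{25}{19}\right)}{- \frac{51}{19}} = 18 \cdot 90 \left(- \frac{19}{51}\right) \left(- \frac{196}{19}\right) = 18 \cdot \frac{5880}{17} = \frac{105840}{17}$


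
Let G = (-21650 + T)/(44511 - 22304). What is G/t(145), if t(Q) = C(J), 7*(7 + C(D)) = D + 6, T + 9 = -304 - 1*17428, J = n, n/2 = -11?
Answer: 275737/1443455 ≈ 0.19103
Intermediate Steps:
n = -22 (n = 2*(-11) = -22)
J = -22
T = -17741 (T = -9 + (-304 - 1*17428) = -9 + (-304 - 17428) = -9 - 17732 = -17741)
C(D) = -43/7 + D/7 (C(D) = -7 + (D + 6)/7 = -7 + (6 + D)/7 = -7 + (6/7 + D/7) = -43/7 + D/7)
t(Q) = -65/7 (t(Q) = -43/7 + (1/7)*(-22) = -43/7 - 22/7 = -65/7)
G = -39391/22207 (G = (-21650 - 17741)/(44511 - 22304) = -39391/22207 ≈ -1.7738)
G/t(145) = -39391/(22207*(-65/7)) = -39391/22207*(-7/65) = 275737/1443455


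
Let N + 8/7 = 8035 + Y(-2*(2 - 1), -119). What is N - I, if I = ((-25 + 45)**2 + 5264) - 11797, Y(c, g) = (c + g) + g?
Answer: 97488/7 ≈ 13927.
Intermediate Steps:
Y(c, g) = c + 2*g
N = 54557/7 (N = -8/7 + (8035 + (-2*(2 - 1) + 2*(-119))) = -8/7 + (8035 + (-2*1 - 238)) = -8/7 + (8035 + (-2 - 238)) = -8/7 + (8035 - 240) = -8/7 + 7795 = 54557/7 ≈ 7793.9)
I = -6133 (I = (20**2 + 5264) - 11797 = (400 + 5264) - 11797 = 5664 - 11797 = -6133)
N - I = 54557/7 - 1*(-6133) = 54557/7 + 6133 = 97488/7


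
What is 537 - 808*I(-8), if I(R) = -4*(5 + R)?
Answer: -9159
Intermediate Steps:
I(R) = -20 - 4*R
537 - 808*I(-8) = 537 - 808*(-20 - 4*(-8)) = 537 - 808*(-20 + 32) = 537 - 808*12 = 537 - 9696 = -9159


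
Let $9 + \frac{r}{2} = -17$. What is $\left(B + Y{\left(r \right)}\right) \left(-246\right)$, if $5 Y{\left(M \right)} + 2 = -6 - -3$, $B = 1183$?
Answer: $-290772$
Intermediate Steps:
$r = -52$ ($r = -18 + 2 \left(-17\right) = -18 - 34 = -52$)
$Y{\left(M \right)} = -1$ ($Y{\left(M \right)} = - \frac{2}{5} + \frac{-6 - -3}{5} = - \frac{2}{5} + \frac{-6 + 3}{5} = - \frac{2}{5} + \frac{1}{5} \left(-3\right) = - \frac{2}{5} - \frac{3}{5} = -1$)
$\left(B + Y{\left(r \right)}\right) \left(-246\right) = \left(1183 - 1\right) \left(-246\right) = 1182 \left(-246\right) = -290772$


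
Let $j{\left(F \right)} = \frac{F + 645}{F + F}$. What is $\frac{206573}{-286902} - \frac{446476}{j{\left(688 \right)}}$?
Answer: $- \frac{4099041839027}{8893962} \approx -4.6088 \cdot 10^{5}$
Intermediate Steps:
$j{\left(F \right)} = \frac{645 + F}{2 F}$
$\frac{206573}{-286902} - \frac{446476}{j{\left(688 \right)}} = \frac{206573}{-286902} - \frac{446476}{\frac{1}{2} \cdot \frac{1}{688} \left(645 + 688\right)} = 206573 \left(- \frac{1}{286902}\right) - \frac{446476}{\frac{1}{2} \cdot \frac{1}{688} \cdot 1333} = - \frac{206573}{286902} - \frac{446476}{\frac{31}{32}} = - \frac{206573}{286902} - \frac{14287232}{31} = - \frac{4099041839027}{8893962}$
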